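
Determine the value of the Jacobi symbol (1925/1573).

Reduce the numerator: 1925 ≡ 352 (mod 1573), so (1925/1573) = (352/1573).
Factor out 2: 352 = 2^5·11. Since 1573 ≡ 5 (mod 8), (2/1573) = -1, and (2/1573)^5 = -1. Now have -(11/1573).
1573 ≡ 1 (mod 4), so quadratic reciprocity gives (11/1573) = (1573/11). Reduce: 1573 ≡ 0 (mod 11). Now have -(0/11).
The numerator is now 0 with denominator 11 > 1: the symbol is 0.

0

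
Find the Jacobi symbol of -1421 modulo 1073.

0

(-1421 / 1073)
  = (1421 / 1073)    [1073 ≡ 1 mod 4 ⇒ (-1 / 1073) = +1]
  = (348 / 1073)    [1421 ≡ 348 mod 1073]
  = (87 / 1073)    [1073 ≡ 1 mod 8 ⇒ (2 / 1073)^2 = +1]
  = (1073 / 87)    [QR: 1073 ≡ 1 mod 4, sign kept]
  = (29 / 87)    [1073 ≡ 29 mod 87]
  = (87 / 29)    [QR: 29 ≡ 1 mod 4, sign kept]
  = (0 / 29)    [87 ≡ 0 mod 29]
  = 0    [numerator 0, gcd > 1]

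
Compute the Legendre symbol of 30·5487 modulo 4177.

-1

By multiplicativity, (30·5487/4177) = (30/4177)·(5487/4177).
First factor (30/4177):
Factor out 2: 30 = 2·15. Since 4177 ≡ 1 (mod 8), (2/4177) = +1. Now have (15/4177).
4177 ≡ 1 (mod 4), so quadratic reciprocity gives (15/4177) = (4177/15). Reduce: 4177 ≡ 7 (mod 15). Now have (7/15).
Both 7 ≡ 3 and 15 ≡ 3 (mod 4), so reciprocity gives (7/15) = -(15/7). Reduce: 15 ≡ 1 (mod 7). Now have -(1/7).
(1/7) = 1. Collecting the sign factors: -1.
Second factor (5487/4177):
Reduce the numerator: 5487 ≡ 1310 (mod 4177), so (5487/4177) = (1310/4177).
Factor out 2: 1310 = 2·655. Since 4177 ≡ 1 (mod 8), (2/4177) = +1. Now have (655/4177).
4177 ≡ 1 (mod 4), so quadratic reciprocity gives (655/4177) = (4177/655). Reduce: 4177 ≡ 247 (mod 655). Now have (247/655).
Both 247 ≡ 3 and 655 ≡ 3 (mod 4), so reciprocity gives (247/655) = -(655/247). Reduce: 655 ≡ 161 (mod 247). Now have -(161/247).
161 ≡ 1 (mod 4), so quadratic reciprocity gives (161/247) = (247/161). Reduce: 247 ≡ 86 (mod 161). Now have -(86/161).
Factor out 2: 86 = 2·43. Since 161 ≡ 1 (mod 8), (2/161) = +1. Now have -(43/161).
161 ≡ 1 (mod 4), so quadratic reciprocity gives (43/161) = (161/43). Reduce: 161 ≡ 32 (mod 43). Now have -(32/43).
Factor out 2: 32 = 2^5. Since 43 ≡ 3 (mod 8), (2/43) = -1, and (2/43)^5 = -1. Now have (1/43).
(1/43) = 1. Collecting the sign factors: 1.
Product: (-1)·(1) = -1.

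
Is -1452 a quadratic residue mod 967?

Pull out -1: (-1452/967) = (-1/967)·(1452/967). Since 967 ≡ 3 (mod 4), (-1/967) = -1. Now have -(1452/967).
Reduce the numerator: 1452 ≡ 485 (mod 967), so (1452/967) = (485/967).
485 ≡ 1 (mod 4), so quadratic reciprocity gives (485/967) = (967/485). Reduce: 967 ≡ 482 (mod 485). Now have -(482/485).
Factor out 2: 482 = 2·241. Since 485 ≡ 5 (mod 8), (2/485) = -1. Now have (241/485).
241 ≡ 1 (mod 4), so quadratic reciprocity gives (241/485) = (485/241). Reduce: 485 ≡ 3 (mod 241). Now have (3/241).
241 ≡ 1 (mod 4), so quadratic reciprocity gives (3/241) = (241/3). Reduce: 241 ≡ 1 (mod 3). Now have (1/3).
(1/3) = 1. Collecting the sign factors: 1.
The Legendre symbol is 1, so x^2 ≡ -1452 (mod 967) has solution.

yes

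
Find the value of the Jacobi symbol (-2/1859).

(-2/1859)
  = (1857/1859)    [-2 ≡ 1857 mod 1859]
  = (1859/1857)    [QR: 1857 ≡ 1 mod 4, sign kept]
  = (2/1857)    [1859 ≡ 2 mod 1857]
  = (1/1857)    [1857 ≡ 1 mod 8 ⇒ (2/1857) = +1]
  = 1    [(1/1857) = 1]

1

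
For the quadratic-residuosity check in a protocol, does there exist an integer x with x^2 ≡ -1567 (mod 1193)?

Reduce the numerator: -1567 ≡ 819 (mod 1193), so (-1567|1193) = (819|1193).
1193 ≡ 1 (mod 4), so quadratic reciprocity gives (819|1193) = (1193|819). Reduce: 1193 ≡ 374 (mod 819). Now have (374|819).
Factor out 2: 374 = 2·187. Since 819 ≡ 3 (mod 8), (2|819) = -1. Now have -(187|819).
Both 187 ≡ 3 and 819 ≡ 3 (mod 4), so reciprocity gives (187|819) = -(819|187). Reduce: 819 ≡ 71 (mod 187). Now have (71|187).
Both 71 ≡ 3 and 187 ≡ 3 (mod 4), so reciprocity gives (71|187) = -(187|71). Reduce: 187 ≡ 45 (mod 71). Now have -(45|71).
45 ≡ 1 (mod 4), so quadratic reciprocity gives (45|71) = (71|45). Reduce: 71 ≡ 26 (mod 45). Now have -(26|45).
Factor out 2: 26 = 2·13. Since 45 ≡ 5 (mod 8), (2|45) = -1. Now have (13|45).
13 ≡ 1 (mod 4), so quadratic reciprocity gives (13|45) = (45|13). Reduce: 45 ≡ 6 (mod 13). Now have (6|13).
Factor out 2: 6 = 2·3. Since 13 ≡ 5 (mod 8), (2|13) = -1. Now have -(3|13).
13 ≡ 1 (mod 4), so quadratic reciprocity gives (3|13) = (13|3). Reduce: 13 ≡ 1 (mod 3). Now have -(1|3).
(1|3) = 1. Collecting the sign factors: -1.
(-1567|1193) = -1, and 1193 is prime, so -1567 is not a quadratic residue mod 1193.

no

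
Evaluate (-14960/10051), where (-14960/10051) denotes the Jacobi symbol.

-1

Pull out -1: (-14960/10051) = (-1/10051)·(14960/10051). Since 10051 ≡ 3 (mod 4), (-1/10051) = -1. Now have -(14960/10051).
Reduce the numerator: 14960 ≡ 4909 (mod 10051), so (14960/10051) = (4909/10051).
4909 ≡ 1 (mod 4), so quadratic reciprocity gives (4909/10051) = (10051/4909). Reduce: 10051 ≡ 233 (mod 4909). Now have -(233/4909).
233 ≡ 1 (mod 4), so quadratic reciprocity gives (233/4909) = (4909/233). Reduce: 4909 ≡ 16 (mod 233). Now have -(16/233).
Factor out 2: 16 = 2^4. Since 233 ≡ 1 (mod 8), (2/233) = +1, and (2/233)^4 = +1. Now have -(1/233).
(1/233) = 1. Collecting the sign factors: -1.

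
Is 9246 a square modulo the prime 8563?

no

Reduce the numerator: 9246 ≡ 683 (mod 8563), so (9246/8563) = (683/8563).
Both 683 ≡ 3 and 8563 ≡ 3 (mod 4), so reciprocity gives (683/8563) = -(8563/683). Reduce: 8563 ≡ 367 (mod 683). Now have -(367/683).
Both 367 ≡ 3 and 683 ≡ 3 (mod 4), so reciprocity gives (367/683) = -(683/367). Reduce: 683 ≡ 316 (mod 367). Now have (316/367).
Factor out 2: 316 = 2^2·79. Since 367 ≡ 7 (mod 8), (2/367) = +1, and (2/367)^2 = +1. Now have (79/367).
Both 79 ≡ 3 and 367 ≡ 3 (mod 4), so reciprocity gives (79/367) = -(367/79). Reduce: 367 ≡ 51 (mod 79). Now have -(51/79).
Both 51 ≡ 3 and 79 ≡ 3 (mod 4), so reciprocity gives (51/79) = -(79/51). Reduce: 79 ≡ 28 (mod 51). Now have (28/51).
Factor out 2: 28 = 2^2·7. Since 51 ≡ 3 (mod 8), (2/51) = -1, and (2/51)^2 = +1. Now have (7/51).
Both 7 ≡ 3 and 51 ≡ 3 (mod 4), so reciprocity gives (7/51) = -(51/7). Reduce: 51 ≡ 2 (mod 7). Now have -(2/7).
Factor out 2: 2 = 2. Since 7 ≡ 7 (mod 8), (2/7) = +1. Now have -(1/7).
(1/7) = 1. Collecting the sign factors: -1.
The Legendre symbol is -1, so x^2 ≡ 9246 (mod 8563) has no solution.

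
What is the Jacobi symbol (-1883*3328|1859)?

0

By multiplicativity, (-1883·3328|1859) = (-1883|1859)·(3328|1859).
First factor (-1883|1859):
(-1883|1859)
  = -(1883|1859)    [1859 ≡ 3 mod 4 ⇒ (-1|1859) = -1]
  = -(24|1859)    [1883 ≡ 24 mod 1859]
  = (3|1859)    [1859 ≡ 3 mod 8 ⇒ (2|1859)^3 = -1]
  = -(1859|3)    [QR: both ≡ 3 mod 4, sign flips]
  = -(2|3)    [1859 ≡ 2 mod 3]
  = (1|3)    [3 ≡ 3 mod 8 ⇒ (2|3) = -1]
  = 1    [(1|3) = 1]
Second factor (3328|1859):
(3328|1859)
  = (1469|1859)    [3328 ≡ 1469 mod 1859]
  = (1859|1469)    [QR: 1469 ≡ 1 mod 4, sign kept]
  = (390|1469)    [1859 ≡ 390 mod 1469]
  = -(195|1469)    [1469 ≡ 5 mod 8 ⇒ (2|1469) = -1]
  = -(1469|195)    [QR: 1469 ≡ 1 mod 4, sign kept]
  = -(104|195)    [1469 ≡ 104 mod 195]
  = (13|195)    [195 ≡ 3 mod 8 ⇒ (2|195)^3 = -1]
  = (195|13)    [QR: 13 ≡ 1 mod 4, sign kept]
  = (0|13)    [195 ≡ 0 mod 13]
  = 0    [numerator 0, gcd > 1]
Product: (1)·(0) = 0.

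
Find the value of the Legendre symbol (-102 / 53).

(-102 / 53)
  = (4 / 53)    [-102 ≡ 4 mod 53]
  = (1 / 53)    [53 ≡ 5 mod 8 ⇒ (2 / 53)^2 = +1]
  = 1    [(1 / 53) = 1]

1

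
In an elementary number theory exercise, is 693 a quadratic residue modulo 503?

yes

Reduce the numerator: 693 ≡ 190 (mod 503), so (693|503) = (190|503).
Factor out 2: 190 = 2·95. Since 503 ≡ 7 (mod 8), (2|503) = +1. Now have (95|503).
Both 95 ≡ 3 and 503 ≡ 3 (mod 4), so reciprocity gives (95|503) = -(503|95). Reduce: 503 ≡ 28 (mod 95). Now have -(28|95).
Factor out 2: 28 = 2^2·7. Since 95 ≡ 7 (mod 8), (2|95) = +1, and (2|95)^2 = +1. Now have -(7|95).
Both 7 ≡ 3 and 95 ≡ 3 (mod 4), so reciprocity gives (7|95) = -(95|7). Reduce: 95 ≡ 4 (mod 7). Now have (4|7).
Factor out 2: 4 = 2^2. Since 7 ≡ 7 (mod 8), (2|7) = +1, and (2|7)^2 = +1. Now have (1|7).
(1|7) = 1. Collecting the sign factors: 1.
(693|503) = 1, and 503 is prime, so 693 is a quadratic residue mod 503.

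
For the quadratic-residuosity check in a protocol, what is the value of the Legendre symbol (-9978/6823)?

Reduce the numerator: -9978 ≡ 3668 (mod 6823), so (-9978/6823) = (3668/6823).
Factor out 2: 3668 = 2^2·917. Since 6823 ≡ 7 (mod 8), (2/6823) = +1, and (2/6823)^2 = +1. Now have (917/6823).
917 ≡ 1 (mod 4), so quadratic reciprocity gives (917/6823) = (6823/917). Reduce: 6823 ≡ 404 (mod 917). Now have (404/917).
Factor out 2: 404 = 2^2·101. Since 917 ≡ 5 (mod 8), (2/917) = -1, and (2/917)^2 = +1. Now have (101/917).
101 ≡ 1 (mod 4), so quadratic reciprocity gives (101/917) = (917/101). Reduce: 917 ≡ 8 (mod 101). Now have (8/101).
Factor out 2: 8 = 2^3. Since 101 ≡ 5 (mod 8), (2/101) = -1, and (2/101)^3 = -1. Now have -(1/101).
(1/101) = 1. Collecting the sign factors: -1.

-1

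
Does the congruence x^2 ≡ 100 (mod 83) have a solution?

(100|83)
  = (17|83)    [100 ≡ 17 mod 83]
  = (83|17)    [QR: 17 ≡ 1 mod 4, sign kept]
  = (15|17)    [83 ≡ 15 mod 17]
  = (17|15)    [QR: 17 ≡ 1 mod 4, sign kept]
  = (2|15)    [17 ≡ 2 mod 15]
  = (1|15)    [15 ≡ 7 mod 8 ⇒ (2|15) = +1]
  = 1    [(1|15) = 1]
The Legendre symbol is 1, so x^2 ≡ 100 (mod 83) has solution.

yes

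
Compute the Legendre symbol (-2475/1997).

Pull out -1: (-2475/1997) = (-1/1997)·(2475/1997). Since 1997 ≡ 1 (mod 4), (-1/1997) = +1. Now have (2475/1997).
Reduce the numerator: 2475 ≡ 478 (mod 1997), so (2475/1997) = (478/1997).
Factor out 2: 478 = 2·239. Since 1997 ≡ 5 (mod 8), (2/1997) = -1. Now have -(239/1997).
1997 ≡ 1 (mod 4), so quadratic reciprocity gives (239/1997) = (1997/239). Reduce: 1997 ≡ 85 (mod 239). Now have -(85/239).
85 ≡ 1 (mod 4), so quadratic reciprocity gives (85/239) = (239/85). Reduce: 239 ≡ 69 (mod 85). Now have -(69/85).
69 ≡ 1 (mod 4), so quadratic reciprocity gives (69/85) = (85/69). Reduce: 85 ≡ 16 (mod 69). Now have -(16/69).
Factor out 2: 16 = 2^4. Since 69 ≡ 5 (mod 8), (2/69) = -1, and (2/69)^4 = +1. Now have -(1/69).
(1/69) = 1. Collecting the sign factors: -1.

-1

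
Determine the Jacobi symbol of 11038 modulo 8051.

(11038 / 8051)
  = (2987 / 8051)    [11038 ≡ 2987 mod 8051]
  = -(8051 / 2987)    [QR: both ≡ 3 mod 4, sign flips]
  = -(2077 / 2987)    [8051 ≡ 2077 mod 2987]
  = -(2987 / 2077)    [QR: 2077 ≡ 1 mod 4, sign kept]
  = -(910 / 2077)    [2987 ≡ 910 mod 2077]
  = (455 / 2077)    [2077 ≡ 5 mod 8 ⇒ (2 / 2077) = -1]
  = (2077 / 455)    [QR: 2077 ≡ 1 mod 4, sign kept]
  = (257 / 455)    [2077 ≡ 257 mod 455]
  = (455 / 257)    [QR: 257 ≡ 1 mod 4, sign kept]
  = (198 / 257)    [455 ≡ 198 mod 257]
  = (99 / 257)    [257 ≡ 1 mod 8 ⇒ (2 / 257) = +1]
  = (257 / 99)    [QR: 257 ≡ 1 mod 4, sign kept]
  = (59 / 99)    [257 ≡ 59 mod 99]
  = -(99 / 59)    [QR: both ≡ 3 mod 4, sign flips]
  = -(40 / 59)    [99 ≡ 40 mod 59]
  = (5 / 59)    [59 ≡ 3 mod 8 ⇒ (2 / 59)^3 = -1]
  = (59 / 5)    [QR: 5 ≡ 1 mod 4, sign kept]
  = (4 / 5)    [59 ≡ 4 mod 5]
  = (1 / 5)    [5 ≡ 5 mod 8 ⇒ (2 / 5)^2 = +1]
  = 1    [(1 / 5) = 1]

1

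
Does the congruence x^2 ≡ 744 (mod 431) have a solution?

no

Reduce the numerator: 744 ≡ 313 (mod 431), so (744/431) = (313/431).
313 ≡ 1 (mod 4), so quadratic reciprocity gives (313/431) = (431/313). Reduce: 431 ≡ 118 (mod 313). Now have (118/313).
Factor out 2: 118 = 2·59. Since 313 ≡ 1 (mod 8), (2/313) = +1. Now have (59/313).
313 ≡ 1 (mod 4), so quadratic reciprocity gives (59/313) = (313/59). Reduce: 313 ≡ 18 (mod 59). Now have (18/59).
Factor out 2: 18 = 2·9. Since 59 ≡ 3 (mod 8), (2/59) = -1. Now have -(9/59).
9 ≡ 1 (mod 4), so quadratic reciprocity gives (9/59) = (59/9). Reduce: 59 ≡ 5 (mod 9). Now have -(5/9).
5 ≡ 1 (mod 4), so quadratic reciprocity gives (5/9) = (9/5). Reduce: 9 ≡ 4 (mod 5). Now have -(4/5).
Factor out 2: 4 = 2^2. Since 5 ≡ 5 (mod 8), (2/5) = -1, and (2/5)^2 = +1. Now have -(1/5).
(1/5) = 1. Collecting the sign factors: -1.
(744/431) = -1, and 431 is prime, so 744 is not a quadratic residue mod 431.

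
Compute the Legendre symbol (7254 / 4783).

Reduce the numerator: 7254 ≡ 2471 (mod 4783), so (7254 / 4783) = (2471 / 4783).
Both 2471 ≡ 3 and 4783 ≡ 3 (mod 4), so reciprocity gives (2471 / 4783) = -(4783 / 2471). Reduce: 4783 ≡ 2312 (mod 2471). Now have -(2312 / 2471).
Factor out 2: 2312 = 2^3·289. Since 2471 ≡ 7 (mod 8), (2 / 2471) = +1, and (2 / 2471)^3 = +1. Now have -(289 / 2471).
289 ≡ 1 (mod 4), so quadratic reciprocity gives (289 / 2471) = (2471 / 289). Reduce: 2471 ≡ 159 (mod 289). Now have -(159 / 289).
289 ≡ 1 (mod 4), so quadratic reciprocity gives (159 / 289) = (289 / 159). Reduce: 289 ≡ 130 (mod 159). Now have -(130 / 159).
Factor out 2: 130 = 2·65. Since 159 ≡ 7 (mod 8), (2 / 159) = +1. Now have -(65 / 159).
65 ≡ 1 (mod 4), so quadratic reciprocity gives (65 / 159) = (159 / 65). Reduce: 159 ≡ 29 (mod 65). Now have -(29 / 65).
29 ≡ 1 (mod 4), so quadratic reciprocity gives (29 / 65) = (65 / 29). Reduce: 65 ≡ 7 (mod 29). Now have -(7 / 29).
29 ≡ 1 (mod 4), so quadratic reciprocity gives (7 / 29) = (29 / 7). Reduce: 29 ≡ 1 (mod 7). Now have -(1 / 7).
(1 / 7) = 1. Collecting the sign factors: -1.

-1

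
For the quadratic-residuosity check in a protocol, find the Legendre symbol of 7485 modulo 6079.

1

(7485|6079)
  = (1406|6079)    [7485 ≡ 1406 mod 6079]
  = (703|6079)    [6079 ≡ 7 mod 8 ⇒ (2|6079) = +1]
  = -(6079|703)    [QR: both ≡ 3 mod 4, sign flips]
  = -(455|703)    [6079 ≡ 455 mod 703]
  = (703|455)    [QR: both ≡ 3 mod 4, sign flips]
  = (248|455)    [703 ≡ 248 mod 455]
  = (31|455)    [455 ≡ 7 mod 8 ⇒ (2|455)^3 = +1]
  = -(455|31)    [QR: both ≡ 3 mod 4, sign flips]
  = -(21|31)    [455 ≡ 21 mod 31]
  = -(31|21)    [QR: 21 ≡ 1 mod 4, sign kept]
  = -(10|21)    [31 ≡ 10 mod 21]
  = (5|21)    [21 ≡ 5 mod 8 ⇒ (2|21) = -1]
  = (21|5)    [QR: 5 ≡ 1 mod 4, sign kept]
  = (1|5)    [21 ≡ 1 mod 5]
  = 1    [(1|5) = 1]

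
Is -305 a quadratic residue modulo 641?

(-305|641)
  = (305|641)    [641 ≡ 1 mod 4 ⇒ (-1|641) = +1]
  = (641|305)    [QR: 305 ≡ 1 mod 4, sign kept]
  = (31|305)    [641 ≡ 31 mod 305]
  = (305|31)    [QR: 305 ≡ 1 mod 4, sign kept]
  = (26|31)    [305 ≡ 26 mod 31]
  = (13|31)    [31 ≡ 7 mod 8 ⇒ (2|31) = +1]
  = (31|13)    [QR: 13 ≡ 1 mod 4, sign kept]
  = (5|13)    [31 ≡ 5 mod 13]
  = (13|5)    [QR: 5 ≡ 1 mod 4, sign kept]
  = (3|5)    [13 ≡ 3 mod 5]
  = (5|3)    [QR: 5 ≡ 1 mod 4, sign kept]
  = (2|3)    [5 ≡ 2 mod 3]
  = -(1|3)    [3 ≡ 3 mod 8 ⇒ (2|3) = -1]
  = -1    [(1|3) = 1]
The Legendre symbol is -1, so x^2 ≡ -305 (mod 641) has no solution.

no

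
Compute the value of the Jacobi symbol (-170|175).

0

(-170|175)
  = -(170|175)    [175 ≡ 3 mod 4 ⇒ (-1|175) = -1]
  = -(85|175)    [175 ≡ 7 mod 8 ⇒ (2|175) = +1]
  = -(175|85)    [QR: 85 ≡ 1 mod 4, sign kept]
  = -(5|85)    [175 ≡ 5 mod 85]
  = -(85|5)    [QR: 5 ≡ 1 mod 4, sign kept]
  = -(0|5)    [85 ≡ 0 mod 5]
  = 0    [numerator 0, gcd > 1]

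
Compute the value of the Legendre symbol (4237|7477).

(4237|7477)
  = (7477|4237)    [QR: 4237 ≡ 1 mod 4, sign kept]
  = (3240|4237)    [7477 ≡ 3240 mod 4237]
  = -(405|4237)    [4237 ≡ 5 mod 8 ⇒ (2|4237)^3 = -1]
  = -(4237|405)    [QR: 405 ≡ 1 mod 4, sign kept]
  = -(187|405)    [4237 ≡ 187 mod 405]
  = -(405|187)    [QR: 405 ≡ 1 mod 4, sign kept]
  = -(31|187)    [405 ≡ 31 mod 187]
  = (187|31)    [QR: both ≡ 3 mod 4, sign flips]
  = (1|31)    [187 ≡ 1 mod 31]
  = 1    [(1|31) = 1]

1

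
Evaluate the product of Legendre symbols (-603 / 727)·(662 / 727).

By multiplicativity, (-603·662 / 727) = (-603 / 727)·(662 / 727).
First factor (-603 / 727):
(-603 / 727)
  = -(603 / 727)    [727 ≡ 3 mod 4 ⇒ (-1 / 727) = -1]
  = (727 / 603)    [QR: both ≡ 3 mod 4, sign flips]
  = (124 / 603)    [727 ≡ 124 mod 603]
  = (31 / 603)    [603 ≡ 3 mod 8 ⇒ (2 / 603)^2 = +1]
  = -(603 / 31)    [QR: both ≡ 3 mod 4, sign flips]
  = -(14 / 31)    [603 ≡ 14 mod 31]
  = -(7 / 31)    [31 ≡ 7 mod 8 ⇒ (2 / 31) = +1]
  = (31 / 7)    [QR: both ≡ 3 mod 4, sign flips]
  = (3 / 7)    [31 ≡ 3 mod 7]
  = -(7 / 3)    [QR: both ≡ 3 mod 4, sign flips]
  = -(1 / 3)    [7 ≡ 1 mod 3]
  = -1    [(1 / 3) = 1]
Second factor (662 / 727):
(662 / 727)
  = (331 / 727)    [727 ≡ 7 mod 8 ⇒ (2 / 727) = +1]
  = -(727 / 331)    [QR: both ≡ 3 mod 4, sign flips]
  = -(65 / 331)    [727 ≡ 65 mod 331]
  = -(331 / 65)    [QR: 65 ≡ 1 mod 4, sign kept]
  = -(6 / 65)    [331 ≡ 6 mod 65]
  = -(3 / 65)    [65 ≡ 1 mod 8 ⇒ (2 / 65) = +1]
  = -(65 / 3)    [QR: 65 ≡ 1 mod 4, sign kept]
  = -(2 / 3)    [65 ≡ 2 mod 3]
  = (1 / 3)    [3 ≡ 3 mod 8 ⇒ (2 / 3) = -1]
  = 1    [(1 / 3) = 1]
Product: (-1)·(1) = -1.

-1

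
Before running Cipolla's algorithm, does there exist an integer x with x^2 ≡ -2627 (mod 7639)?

yes

Reduce the numerator: -2627 ≡ 5012 (mod 7639), so (-2627/7639) = (5012/7639).
Factor out 2: 5012 = 2^2·1253. Since 7639 ≡ 7 (mod 8), (2/7639) = +1, and (2/7639)^2 = +1. Now have (1253/7639).
1253 ≡ 1 (mod 4), so quadratic reciprocity gives (1253/7639) = (7639/1253). Reduce: 7639 ≡ 121 (mod 1253). Now have (121/1253).
121 ≡ 1 (mod 4), so quadratic reciprocity gives (121/1253) = (1253/121). Reduce: 1253 ≡ 43 (mod 121). Now have (43/121).
121 ≡ 1 (mod 4), so quadratic reciprocity gives (43/121) = (121/43). Reduce: 121 ≡ 35 (mod 43). Now have (35/43).
Both 35 ≡ 3 and 43 ≡ 3 (mod 4), so reciprocity gives (35/43) = -(43/35). Reduce: 43 ≡ 8 (mod 35). Now have -(8/35).
Factor out 2: 8 = 2^3. Since 35 ≡ 3 (mod 8), (2/35) = -1, and (2/35)^3 = -1. Now have (1/35).
(1/35) = 1. Collecting the sign factors: 1.
The Legendre symbol is 1, so x^2 ≡ -2627 (mod 7639) has solution.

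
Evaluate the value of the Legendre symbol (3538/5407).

Factor out 2: 3538 = 2·1769. Since 5407 ≡ 7 (mod 8), (2/5407) = +1. Now have (1769/5407).
1769 ≡ 1 (mod 4), so quadratic reciprocity gives (1769/5407) = (5407/1769). Reduce: 5407 ≡ 100 (mod 1769). Now have (100/1769).
Factor out 2: 100 = 2^2·25. Since 1769 ≡ 1 (mod 8), (2/1769) = +1, and (2/1769)^2 = +1. Now have (25/1769).
25 ≡ 1 (mod 4), so quadratic reciprocity gives (25/1769) = (1769/25). Reduce: 1769 ≡ 19 (mod 25). Now have (19/25).
25 ≡ 1 (mod 4), so quadratic reciprocity gives (19/25) = (25/19). Reduce: 25 ≡ 6 (mod 19). Now have (6/19).
Factor out 2: 6 = 2·3. Since 19 ≡ 3 (mod 8), (2/19) = -1. Now have -(3/19).
Both 3 ≡ 3 and 19 ≡ 3 (mod 4), so reciprocity gives (3/19) = -(19/3). Reduce: 19 ≡ 1 (mod 3). Now have (1/3).
(1/3) = 1. Collecting the sign factors: 1.

1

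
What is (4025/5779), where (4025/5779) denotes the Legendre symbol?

1

(4025/5779)
  = (5779/4025)    [QR: 4025 ≡ 1 mod 4, sign kept]
  = (1754/4025)    [5779 ≡ 1754 mod 4025]
  = (877/4025)    [4025 ≡ 1 mod 8 ⇒ (2/4025) = +1]
  = (4025/877)    [QR: 877 ≡ 1 mod 4, sign kept]
  = (517/877)    [4025 ≡ 517 mod 877]
  = (877/517)    [QR: 517 ≡ 1 mod 4, sign kept]
  = (360/517)    [877 ≡ 360 mod 517]
  = -(45/517)    [517 ≡ 5 mod 8 ⇒ (2/517)^3 = -1]
  = -(517/45)    [QR: 45 ≡ 1 mod 4, sign kept]
  = -(22/45)    [517 ≡ 22 mod 45]
  = (11/45)    [45 ≡ 5 mod 8 ⇒ (2/45) = -1]
  = (45/11)    [QR: 45 ≡ 1 mod 4, sign kept]
  = (1/11)    [45 ≡ 1 mod 11]
  = 1    [(1/11) = 1]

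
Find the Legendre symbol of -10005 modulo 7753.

Reduce the numerator: -10005 ≡ 5501 (mod 7753), so (-10005|7753) = (5501|7753).
5501 ≡ 1 (mod 4), so quadratic reciprocity gives (5501|7753) = (7753|5501). Reduce: 7753 ≡ 2252 (mod 5501). Now have (2252|5501).
Factor out 2: 2252 = 2^2·563. Since 5501 ≡ 5 (mod 8), (2|5501) = -1, and (2|5501)^2 = +1. Now have (563|5501).
5501 ≡ 1 (mod 4), so quadratic reciprocity gives (563|5501) = (5501|563). Reduce: 5501 ≡ 434 (mod 563). Now have (434|563).
Factor out 2: 434 = 2·217. Since 563 ≡ 3 (mod 8), (2|563) = -1. Now have -(217|563).
217 ≡ 1 (mod 4), so quadratic reciprocity gives (217|563) = (563|217). Reduce: 563 ≡ 129 (mod 217). Now have -(129|217).
129 ≡ 1 (mod 4), so quadratic reciprocity gives (129|217) = (217|129). Reduce: 217 ≡ 88 (mod 129). Now have -(88|129).
Factor out 2: 88 = 2^3·11. Since 129 ≡ 1 (mod 8), (2|129) = +1, and (2|129)^3 = +1. Now have -(11|129).
129 ≡ 1 (mod 4), so quadratic reciprocity gives (11|129) = (129|11). Reduce: 129 ≡ 8 (mod 11). Now have -(8|11).
Factor out 2: 8 = 2^3. Since 11 ≡ 3 (mod 8), (2|11) = -1, and (2|11)^3 = -1. Now have (1|11).
(1|11) = 1. Collecting the sign factors: 1.

1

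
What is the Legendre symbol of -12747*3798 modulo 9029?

-1

By multiplicativity, (-12747·3798|9029) = (-12747|9029)·(3798|9029).
First factor (-12747|9029):
Pull out -1: (-12747|9029) = (-1|9029)·(12747|9029). Since 9029 ≡ 1 (mod 4), (-1|9029) = +1. Now have (12747|9029).
Reduce the numerator: 12747 ≡ 3718 (mod 9029), so (12747|9029) = (3718|9029).
Factor out 2: 3718 = 2·1859. Since 9029 ≡ 5 (mod 8), (2|9029) = -1. Now have -(1859|9029).
9029 ≡ 1 (mod 4), so quadratic reciprocity gives (1859|9029) = (9029|1859). Reduce: 9029 ≡ 1593 (mod 1859). Now have -(1593|1859).
1593 ≡ 1 (mod 4), so quadratic reciprocity gives (1593|1859) = (1859|1593). Reduce: 1859 ≡ 266 (mod 1593). Now have -(266|1593).
Factor out 2: 266 = 2·133. Since 1593 ≡ 1 (mod 8), (2|1593) = +1. Now have -(133|1593).
133 ≡ 1 (mod 4), so quadratic reciprocity gives (133|1593) = (1593|133). Reduce: 1593 ≡ 130 (mod 133). Now have -(130|133).
Factor out 2: 130 = 2·65. Since 133 ≡ 5 (mod 8), (2|133) = -1. Now have (65|133).
65 ≡ 1 (mod 4), so quadratic reciprocity gives (65|133) = (133|65). Reduce: 133 ≡ 3 (mod 65). Now have (3|65).
65 ≡ 1 (mod 4), so quadratic reciprocity gives (3|65) = (65|3). Reduce: 65 ≡ 2 (mod 3). Now have (2|3).
Factor out 2: 2 = 2. Since 3 ≡ 3 (mod 8), (2|3) = -1. Now have -(1|3).
(1|3) = 1. Collecting the sign factors: -1.
Second factor (3798|9029):
Factor out 2: 3798 = 2·1899. Since 9029 ≡ 5 (mod 8), (2|9029) = -1. Now have -(1899|9029).
9029 ≡ 1 (mod 4), so quadratic reciprocity gives (1899|9029) = (9029|1899). Reduce: 9029 ≡ 1433 (mod 1899). Now have -(1433|1899).
1433 ≡ 1 (mod 4), so quadratic reciprocity gives (1433|1899) = (1899|1433). Reduce: 1899 ≡ 466 (mod 1433). Now have -(466|1433).
Factor out 2: 466 = 2·233. Since 1433 ≡ 1 (mod 8), (2|1433) = +1. Now have -(233|1433).
233 ≡ 1 (mod 4), so quadratic reciprocity gives (233|1433) = (1433|233). Reduce: 1433 ≡ 35 (mod 233). Now have -(35|233).
233 ≡ 1 (mod 4), so quadratic reciprocity gives (35|233) = (233|35). Reduce: 233 ≡ 23 (mod 35). Now have -(23|35).
Both 23 ≡ 3 and 35 ≡ 3 (mod 4), so reciprocity gives (23|35) = -(35|23). Reduce: 35 ≡ 12 (mod 23). Now have (12|23).
Factor out 2: 12 = 2^2·3. Since 23 ≡ 7 (mod 8), (2|23) = +1, and (2|23)^2 = +1. Now have (3|23).
Both 3 ≡ 3 and 23 ≡ 3 (mod 4), so reciprocity gives (3|23) = -(23|3). Reduce: 23 ≡ 2 (mod 3). Now have -(2|3).
Factor out 2: 2 = 2. Since 3 ≡ 3 (mod 8), (2|3) = -1. Now have (1|3).
(1|3) = 1. Collecting the sign factors: 1.
Product: (-1)·(1) = -1.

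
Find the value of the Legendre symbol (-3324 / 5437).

-1

(-3324 / 5437)
  = (2113 / 5437)    [-3324 ≡ 2113 mod 5437]
  = (5437 / 2113)    [QR: 2113 ≡ 1 mod 4, sign kept]
  = (1211 / 2113)    [5437 ≡ 1211 mod 2113]
  = (2113 / 1211)    [QR: 2113 ≡ 1 mod 4, sign kept]
  = (902 / 1211)    [2113 ≡ 902 mod 1211]
  = -(451 / 1211)    [1211 ≡ 3 mod 8 ⇒ (2 / 1211) = -1]
  = (1211 / 451)    [QR: both ≡ 3 mod 4, sign flips]
  = (309 / 451)    [1211 ≡ 309 mod 451]
  = (451 / 309)    [QR: 309 ≡ 1 mod 4, sign kept]
  = (142 / 309)    [451 ≡ 142 mod 309]
  = -(71 / 309)    [309 ≡ 5 mod 8 ⇒ (2 / 309) = -1]
  = -(309 / 71)    [QR: 309 ≡ 1 mod 4, sign kept]
  = -(25 / 71)    [309 ≡ 25 mod 71]
  = -(71 / 25)    [QR: 25 ≡ 1 mod 4, sign kept]
  = -(21 / 25)    [71 ≡ 21 mod 25]
  = -(25 / 21)    [QR: 21 ≡ 1 mod 4, sign kept]
  = -(4 / 21)    [25 ≡ 4 mod 21]
  = -(1 / 21)    [21 ≡ 5 mod 8 ⇒ (2 / 21)^2 = +1]
  = -1    [(1 / 21) = 1]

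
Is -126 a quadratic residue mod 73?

no

(-126|73)
  = (20|73)    [-126 ≡ 20 mod 73]
  = (5|73)    [73 ≡ 1 mod 8 ⇒ (2|73)^2 = +1]
  = (73|5)    [QR: 5 ≡ 1 mod 4, sign kept]
  = (3|5)    [73 ≡ 3 mod 5]
  = (5|3)    [QR: 5 ≡ 1 mod 4, sign kept]
  = (2|3)    [5 ≡ 2 mod 3]
  = -(1|3)    [3 ≡ 3 mod 8 ⇒ (2|3) = -1]
  = -1    [(1|3) = 1]
The Legendre symbol is -1, so x^2 ≡ -126 (mod 73) has no solution.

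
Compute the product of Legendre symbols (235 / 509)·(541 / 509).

1

By multiplicativity, (235·541 / 509) = (235 / 509)·(541 / 509).
First factor (235 / 509):
509 ≡ 1 (mod 4), so quadratic reciprocity gives (235 / 509) = (509 / 235). Reduce: 509 ≡ 39 (mod 235). Now have (39 / 235).
Both 39 ≡ 3 and 235 ≡ 3 (mod 4), so reciprocity gives (39 / 235) = -(235 / 39). Reduce: 235 ≡ 1 (mod 39). Now have -(1 / 39).
(1 / 39) = 1. Collecting the sign factors: -1.
Second factor (541 / 509):
Reduce the numerator: 541 ≡ 32 (mod 509), so (541 / 509) = (32 / 509).
Factor out 2: 32 = 2^5. Since 509 ≡ 5 (mod 8), (2 / 509) = -1, and (2 / 509)^5 = -1. Now have -(1 / 509).
(1 / 509) = 1. Collecting the sign factors: -1.
Product: (-1)·(-1) = 1.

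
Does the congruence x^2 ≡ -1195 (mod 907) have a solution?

yes

Reduce the numerator: -1195 ≡ 619 (mod 907), so (-1195|907) = (619|907).
Both 619 ≡ 3 and 907 ≡ 3 (mod 4), so reciprocity gives (619|907) = -(907|619). Reduce: 907 ≡ 288 (mod 619). Now have -(288|619).
Factor out 2: 288 = 2^5·9. Since 619 ≡ 3 (mod 8), (2|619) = -1, and (2|619)^5 = -1. Now have (9|619).
9 ≡ 1 (mod 4), so quadratic reciprocity gives (9|619) = (619|9). Reduce: 619 ≡ 7 (mod 9). Now have (7|9).
9 ≡ 1 (mod 4), so quadratic reciprocity gives (7|9) = (9|7). Reduce: 9 ≡ 2 (mod 7). Now have (2|7).
Factor out 2: 2 = 2. Since 7 ≡ 7 (mod 8), (2|7) = +1. Now have (1|7).
(1|7) = 1. Collecting the sign factors: 1.
(-1195|907) = 1, and 907 is prime, so -1195 is a quadratic residue mod 907.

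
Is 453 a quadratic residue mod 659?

no

(453/659)
  = (659/453)    [QR: 453 ≡ 1 mod 4, sign kept]
  = (206/453)    [659 ≡ 206 mod 453]
  = -(103/453)    [453 ≡ 5 mod 8 ⇒ (2/453) = -1]
  = -(453/103)    [QR: 453 ≡ 1 mod 4, sign kept]
  = -(41/103)    [453 ≡ 41 mod 103]
  = -(103/41)    [QR: 41 ≡ 1 mod 4, sign kept]
  = -(21/41)    [103 ≡ 21 mod 41]
  = -(41/21)    [QR: 21 ≡ 1 mod 4, sign kept]
  = -(20/21)    [41 ≡ 20 mod 21]
  = -(5/21)    [21 ≡ 5 mod 8 ⇒ (2/21)^2 = +1]
  = -(21/5)    [QR: 5 ≡ 1 mod 4, sign kept]
  = -(1/5)    [21 ≡ 1 mod 5]
  = -1    [(1/5) = 1]
The Legendre symbol is -1, so x^2 ≡ 453 (mod 659) has no solution.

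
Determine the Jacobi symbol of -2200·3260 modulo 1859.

0

By multiplicativity, (-2200·3260/1859) = (-2200/1859)·(3260/1859).
First factor (-2200/1859):
Pull out -1: (-2200/1859) = (-1/1859)·(2200/1859). Since 1859 ≡ 3 (mod 4), (-1/1859) = -1. Now have -(2200/1859).
Reduce the numerator: 2200 ≡ 341 (mod 1859), so (2200/1859) = (341/1859).
341 ≡ 1 (mod 4), so quadratic reciprocity gives (341/1859) = (1859/341). Reduce: 1859 ≡ 154 (mod 341). Now have -(154/341).
Factor out 2: 154 = 2·77. Since 341 ≡ 5 (mod 8), (2/341) = -1. Now have (77/341).
77 ≡ 1 (mod 4), so quadratic reciprocity gives (77/341) = (341/77). Reduce: 341 ≡ 33 (mod 77). Now have (33/77).
33 ≡ 1 (mod 4), so quadratic reciprocity gives (33/77) = (77/33). Reduce: 77 ≡ 11 (mod 33). Now have (11/33).
33 ≡ 1 (mod 4), so quadratic reciprocity gives (11/33) = (33/11). Reduce: 33 ≡ 0 (mod 11). Now have (0/11).
The numerator is now 0 with denominator 11 > 1: the symbol is 0.
Second factor (3260/1859):
Reduce the numerator: 3260 ≡ 1401 (mod 1859), so (3260/1859) = (1401/1859).
1401 ≡ 1 (mod 4), so quadratic reciprocity gives (1401/1859) = (1859/1401). Reduce: 1859 ≡ 458 (mod 1401). Now have (458/1401).
Factor out 2: 458 = 2·229. Since 1401 ≡ 1 (mod 8), (2/1401) = +1. Now have (229/1401).
229 ≡ 1 (mod 4), so quadratic reciprocity gives (229/1401) = (1401/229). Reduce: 1401 ≡ 27 (mod 229). Now have (27/229).
229 ≡ 1 (mod 4), so quadratic reciprocity gives (27/229) = (229/27). Reduce: 229 ≡ 13 (mod 27). Now have (13/27).
13 ≡ 1 (mod 4), so quadratic reciprocity gives (13/27) = (27/13). Reduce: 27 ≡ 1 (mod 13). Now have (1/13).
(1/13) = 1. Collecting the sign factors: 1.
Product: (0)·(1) = 0.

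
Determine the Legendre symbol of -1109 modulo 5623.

-1

Reduce the numerator: -1109 ≡ 4514 (mod 5623), so (-1109|5623) = (4514|5623).
Factor out 2: 4514 = 2·2257. Since 5623 ≡ 7 (mod 8), (2|5623) = +1. Now have (2257|5623).
2257 ≡ 1 (mod 4), so quadratic reciprocity gives (2257|5623) = (5623|2257). Reduce: 5623 ≡ 1109 (mod 2257). Now have (1109|2257).
1109 ≡ 1 (mod 4), so quadratic reciprocity gives (1109|2257) = (2257|1109). Reduce: 2257 ≡ 39 (mod 1109). Now have (39|1109).
1109 ≡ 1 (mod 4), so quadratic reciprocity gives (39|1109) = (1109|39). Reduce: 1109 ≡ 17 (mod 39). Now have (17|39).
17 ≡ 1 (mod 4), so quadratic reciprocity gives (17|39) = (39|17). Reduce: 39 ≡ 5 (mod 17). Now have (5|17).
5 ≡ 1 (mod 4), so quadratic reciprocity gives (5|17) = (17|5). Reduce: 17 ≡ 2 (mod 5). Now have (2|5).
Factor out 2: 2 = 2. Since 5 ≡ 5 (mod 8), (2|5) = -1. Now have -(1|5).
(1|5) = 1. Collecting the sign factors: -1.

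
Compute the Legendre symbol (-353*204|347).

-1

By multiplicativity, (-353·204|347) = (-353|347)·(204|347).
First factor (-353|347):
Reduce the numerator: -353 ≡ 341 (mod 347), so (-353|347) = (341|347).
341 ≡ 1 (mod 4), so quadratic reciprocity gives (341|347) = (347|341). Reduce: 347 ≡ 6 (mod 341). Now have (6|341).
Factor out 2: 6 = 2·3. Since 341 ≡ 5 (mod 8), (2|341) = -1. Now have -(3|341).
341 ≡ 1 (mod 4), so quadratic reciprocity gives (3|341) = (341|3). Reduce: 341 ≡ 2 (mod 3). Now have -(2|3).
Factor out 2: 2 = 2. Since 3 ≡ 3 (mod 8), (2|3) = -1. Now have (1|3).
(1|3) = 1. Collecting the sign factors: 1.
Second factor (204|347):
Factor out 2: 204 = 2^2·51. Since 347 ≡ 3 (mod 8), (2|347) = -1, and (2|347)^2 = +1. Now have (51|347).
Both 51 ≡ 3 and 347 ≡ 3 (mod 4), so reciprocity gives (51|347) = -(347|51). Reduce: 347 ≡ 41 (mod 51). Now have -(41|51).
41 ≡ 1 (mod 4), so quadratic reciprocity gives (41|51) = (51|41). Reduce: 51 ≡ 10 (mod 41). Now have -(10|41).
Factor out 2: 10 = 2·5. Since 41 ≡ 1 (mod 8), (2|41) = +1. Now have -(5|41).
5 ≡ 1 (mod 4), so quadratic reciprocity gives (5|41) = (41|5). Reduce: 41 ≡ 1 (mod 5). Now have -(1|5).
(1|5) = 1. Collecting the sign factors: -1.
Product: (1)·(-1) = -1.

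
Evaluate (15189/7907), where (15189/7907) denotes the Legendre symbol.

-1

Reduce the numerator: 15189 ≡ 7282 (mod 7907), so (15189/7907) = (7282/7907).
Factor out 2: 7282 = 2·3641. Since 7907 ≡ 3 (mod 8), (2/7907) = -1. Now have -(3641/7907).
3641 ≡ 1 (mod 4), so quadratic reciprocity gives (3641/7907) = (7907/3641). Reduce: 7907 ≡ 625 (mod 3641). Now have -(625/3641).
625 ≡ 1 (mod 4), so quadratic reciprocity gives (625/3641) = (3641/625). Reduce: 3641 ≡ 516 (mod 625). Now have -(516/625).
Factor out 2: 516 = 2^2·129. Since 625 ≡ 1 (mod 8), (2/625) = +1, and (2/625)^2 = +1. Now have -(129/625).
129 ≡ 1 (mod 4), so quadratic reciprocity gives (129/625) = (625/129). Reduce: 625 ≡ 109 (mod 129). Now have -(109/129).
109 ≡ 1 (mod 4), so quadratic reciprocity gives (109/129) = (129/109). Reduce: 129 ≡ 20 (mod 109). Now have -(20/109).
Factor out 2: 20 = 2^2·5. Since 109 ≡ 5 (mod 8), (2/109) = -1, and (2/109)^2 = +1. Now have -(5/109).
5 ≡ 1 (mod 4), so quadratic reciprocity gives (5/109) = (109/5). Reduce: 109 ≡ 4 (mod 5). Now have -(4/5).
Factor out 2: 4 = 2^2. Since 5 ≡ 5 (mod 8), (2/5) = -1, and (2/5)^2 = +1. Now have -(1/5).
(1/5) = 1. Collecting the sign factors: -1.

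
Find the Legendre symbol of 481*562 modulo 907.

1

By multiplicativity, (481·562/907) = (481/907)·(562/907).
First factor (481/907):
(481/907)
  = (907/481)    [QR: 481 ≡ 1 mod 4, sign kept]
  = (426/481)    [907 ≡ 426 mod 481]
  = (213/481)    [481 ≡ 1 mod 8 ⇒ (2/481) = +1]
  = (481/213)    [QR: 213 ≡ 1 mod 4, sign kept]
  = (55/213)    [481 ≡ 55 mod 213]
  = (213/55)    [QR: 213 ≡ 1 mod 4, sign kept]
  = (48/55)    [213 ≡ 48 mod 55]
  = (3/55)    [55 ≡ 7 mod 8 ⇒ (2/55)^4 = +1]
  = -(55/3)    [QR: both ≡ 3 mod 4, sign flips]
  = -(1/3)    [55 ≡ 1 mod 3]
  = -1    [(1/3) = 1]
Second factor (562/907):
(562/907)
  = -(281/907)    [907 ≡ 3 mod 8 ⇒ (2/907) = -1]
  = -(907/281)    [QR: 281 ≡ 1 mod 4, sign kept]
  = -(64/281)    [907 ≡ 64 mod 281]
  = -(1/281)    [281 ≡ 1 mod 8 ⇒ (2/281)^6 = +1]
  = -1    [(1/281) = 1]
Product: (-1)·(-1) = 1.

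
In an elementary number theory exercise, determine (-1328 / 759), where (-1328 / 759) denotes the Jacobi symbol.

Pull out -1: (-1328 / 759) = (-1 / 759)·(1328 / 759). Since 759 ≡ 3 (mod 4), (-1 / 759) = -1. Now have -(1328 / 759).
Reduce the numerator: 1328 ≡ 569 (mod 759), so (1328 / 759) = (569 / 759).
569 ≡ 1 (mod 4), so quadratic reciprocity gives (569 / 759) = (759 / 569). Reduce: 759 ≡ 190 (mod 569). Now have -(190 / 569).
Factor out 2: 190 = 2·95. Since 569 ≡ 1 (mod 8), (2 / 569) = +1. Now have -(95 / 569).
569 ≡ 1 (mod 4), so quadratic reciprocity gives (95 / 569) = (569 / 95). Reduce: 569 ≡ 94 (mod 95). Now have -(94 / 95).
Factor out 2: 94 = 2·47. Since 95 ≡ 7 (mod 8), (2 / 95) = +1. Now have -(47 / 95).
Both 47 ≡ 3 and 95 ≡ 3 (mod 4), so reciprocity gives (47 / 95) = -(95 / 47). Reduce: 95 ≡ 1 (mod 47). Now have (1 / 47).
(1 / 47) = 1. Collecting the sign factors: 1.

1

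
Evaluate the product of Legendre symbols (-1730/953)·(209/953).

By multiplicativity, (-1730·209/953) = (-1730/953)·(209/953).
First factor (-1730/953):
Pull out -1: (-1730/953) = (-1/953)·(1730/953). Since 953 ≡ 1 (mod 4), (-1/953) = +1. Now have (1730/953).
Reduce the numerator: 1730 ≡ 777 (mod 953), so (1730/953) = (777/953).
777 ≡ 1 (mod 4), so quadratic reciprocity gives (777/953) = (953/777). Reduce: 953 ≡ 176 (mod 777). Now have (176/777).
Factor out 2: 176 = 2^4·11. Since 777 ≡ 1 (mod 8), (2/777) = +1, and (2/777)^4 = +1. Now have (11/777).
777 ≡ 1 (mod 4), so quadratic reciprocity gives (11/777) = (777/11). Reduce: 777 ≡ 7 (mod 11). Now have (7/11).
Both 7 ≡ 3 and 11 ≡ 3 (mod 4), so reciprocity gives (7/11) = -(11/7). Reduce: 11 ≡ 4 (mod 7). Now have -(4/7).
Factor out 2: 4 = 2^2. Since 7 ≡ 7 (mod 8), (2/7) = +1, and (2/7)^2 = +1. Now have -(1/7).
(1/7) = 1. Collecting the sign factors: -1.
Second factor (209/953):
209 ≡ 1 (mod 4), so quadratic reciprocity gives (209/953) = (953/209). Reduce: 953 ≡ 117 (mod 209). Now have (117/209).
117 ≡ 1 (mod 4), so quadratic reciprocity gives (117/209) = (209/117). Reduce: 209 ≡ 92 (mod 117). Now have (92/117).
Factor out 2: 92 = 2^2·23. Since 117 ≡ 5 (mod 8), (2/117) = -1, and (2/117)^2 = +1. Now have (23/117).
117 ≡ 1 (mod 4), so quadratic reciprocity gives (23/117) = (117/23). Reduce: 117 ≡ 2 (mod 23). Now have (2/23).
Factor out 2: 2 = 2. Since 23 ≡ 7 (mod 8), (2/23) = +1. Now have (1/23).
(1/23) = 1. Collecting the sign factors: 1.
Product: (-1)·(1) = -1.

-1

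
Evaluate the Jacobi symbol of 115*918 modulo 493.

By multiplicativity, (115·918|493) = (115|493)·(918|493).
First factor (115|493):
(115|493)
  = (493|115)    [QR: 493 ≡ 1 mod 4, sign kept]
  = (33|115)    [493 ≡ 33 mod 115]
  = (115|33)    [QR: 33 ≡ 1 mod 4, sign kept]
  = (16|33)    [115 ≡ 16 mod 33]
  = (1|33)    [33 ≡ 1 mod 8 ⇒ (2|33)^4 = +1]
  = 1    [(1|33) = 1]
Second factor (918|493):
(918|493)
  = (425|493)    [918 ≡ 425 mod 493]
  = (493|425)    [QR: 425 ≡ 1 mod 4, sign kept]
  = (68|425)    [493 ≡ 68 mod 425]
  = (17|425)    [425 ≡ 1 mod 8 ⇒ (2|425)^2 = +1]
  = (425|17)    [QR: 17 ≡ 1 mod 4, sign kept]
  = (0|17)    [425 ≡ 0 mod 17]
  = 0    [numerator 0, gcd > 1]
Product: (1)·(0) = 0.

0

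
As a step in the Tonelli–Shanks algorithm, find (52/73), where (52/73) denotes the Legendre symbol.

-1

Factor out 2: 52 = 2^2·13. Since 73 ≡ 1 (mod 8), (2/73) = +1, and (2/73)^2 = +1. Now have (13/73).
13 ≡ 1 (mod 4), so quadratic reciprocity gives (13/73) = (73/13). Reduce: 73 ≡ 8 (mod 13). Now have (8/13).
Factor out 2: 8 = 2^3. Since 13 ≡ 5 (mod 8), (2/13) = -1, and (2/13)^3 = -1. Now have -(1/13).
(1/13) = 1. Collecting the sign factors: -1.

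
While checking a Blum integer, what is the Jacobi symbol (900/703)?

Reduce the numerator: 900 ≡ 197 (mod 703), so (900/703) = (197/703).
197 ≡ 1 (mod 4), so quadratic reciprocity gives (197/703) = (703/197). Reduce: 703 ≡ 112 (mod 197). Now have (112/197).
Factor out 2: 112 = 2^4·7. Since 197 ≡ 5 (mod 8), (2/197) = -1, and (2/197)^4 = +1. Now have (7/197).
197 ≡ 1 (mod 4), so quadratic reciprocity gives (7/197) = (197/7). Reduce: 197 ≡ 1 (mod 7). Now have (1/7).
(1/7) = 1. Collecting the sign factors: 1.

1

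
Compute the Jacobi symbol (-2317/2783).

1

Reduce the numerator: -2317 ≡ 466 (mod 2783), so (-2317/2783) = (466/2783).
Factor out 2: 466 = 2·233. Since 2783 ≡ 7 (mod 8), (2/2783) = +1. Now have (233/2783).
233 ≡ 1 (mod 4), so quadratic reciprocity gives (233/2783) = (2783/233). Reduce: 2783 ≡ 220 (mod 233). Now have (220/233).
Factor out 2: 220 = 2^2·55. Since 233 ≡ 1 (mod 8), (2/233) = +1, and (2/233)^2 = +1. Now have (55/233).
233 ≡ 1 (mod 4), so quadratic reciprocity gives (55/233) = (233/55). Reduce: 233 ≡ 13 (mod 55). Now have (13/55).
13 ≡ 1 (mod 4), so quadratic reciprocity gives (13/55) = (55/13). Reduce: 55 ≡ 3 (mod 13). Now have (3/13).
13 ≡ 1 (mod 4), so quadratic reciprocity gives (3/13) = (13/3). Reduce: 13 ≡ 1 (mod 3). Now have (1/3).
(1/3) = 1. Collecting the sign factors: 1.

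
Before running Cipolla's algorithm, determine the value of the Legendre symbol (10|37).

(10|37)
  = -(5|37)    [37 ≡ 5 mod 8 ⇒ (2|37) = -1]
  = -(37|5)    [QR: 5 ≡ 1 mod 4, sign kept]
  = -(2|5)    [37 ≡ 2 mod 5]
  = (1|5)    [5 ≡ 5 mod 8 ⇒ (2|5) = -1]
  = 1    [(1|5) = 1]

1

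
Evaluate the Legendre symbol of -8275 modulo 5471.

Reduce the numerator: -8275 ≡ 2667 (mod 5471), so (-8275|5471) = (2667|5471).
Both 2667 ≡ 3 and 5471 ≡ 3 (mod 4), so reciprocity gives (2667|5471) = -(5471|2667). Reduce: 5471 ≡ 137 (mod 2667). Now have -(137|2667).
137 ≡ 1 (mod 4), so quadratic reciprocity gives (137|2667) = (2667|137). Reduce: 2667 ≡ 64 (mod 137). Now have -(64|137).
Factor out 2: 64 = 2^6. Since 137 ≡ 1 (mod 8), (2|137) = +1, and (2|137)^6 = +1. Now have -(1|137).
(1|137) = 1. Collecting the sign factors: -1.

-1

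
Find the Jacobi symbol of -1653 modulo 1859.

Reduce the numerator: -1653 ≡ 206 (mod 1859), so (-1653|1859) = (206|1859).
Factor out 2: 206 = 2·103. Since 1859 ≡ 3 (mod 8), (2|1859) = -1. Now have -(103|1859).
Both 103 ≡ 3 and 1859 ≡ 3 (mod 4), so reciprocity gives (103|1859) = -(1859|103). Reduce: 1859 ≡ 5 (mod 103). Now have (5|103).
5 ≡ 1 (mod 4), so quadratic reciprocity gives (5|103) = (103|5). Reduce: 103 ≡ 3 (mod 5). Now have (3|5).
5 ≡ 1 (mod 4), so quadratic reciprocity gives (3|5) = (5|3). Reduce: 5 ≡ 2 (mod 3). Now have (2|3).
Factor out 2: 2 = 2. Since 3 ≡ 3 (mod 8), (2|3) = -1. Now have -(1|3).
(1|3) = 1. Collecting the sign factors: -1.

-1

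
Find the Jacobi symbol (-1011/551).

-1

(-1011/551)
  = -(1011/551)    [551 ≡ 3 mod 4 ⇒ (-1/551) = -1]
  = -(460/551)    [1011 ≡ 460 mod 551]
  = -(115/551)    [551 ≡ 7 mod 8 ⇒ (2/551)^2 = +1]
  = (551/115)    [QR: both ≡ 3 mod 4, sign flips]
  = (91/115)    [551 ≡ 91 mod 115]
  = -(115/91)    [QR: both ≡ 3 mod 4, sign flips]
  = -(24/91)    [115 ≡ 24 mod 91]
  = (3/91)    [91 ≡ 3 mod 8 ⇒ (2/91)^3 = -1]
  = -(91/3)    [QR: both ≡ 3 mod 4, sign flips]
  = -(1/3)    [91 ≡ 1 mod 3]
  = -1    [(1/3) = 1]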